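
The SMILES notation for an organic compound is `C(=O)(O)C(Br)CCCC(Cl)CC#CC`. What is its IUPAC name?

2-bromo-6-chlorodec-8-ynoic acid

The longest chain bearing the –COOH group and the multiple bond is 10 carbons long (decane).
The principal characteristic group is a carboxylic acid (terminal –COOH), named with the suffix -oic acid.
There is one C≡C triple bond, indicated by the ending -yne.
Choose the numbering such that the carboxylic acid carbon is C-1 by definition.
With this numbering: the triple bond between C-8 and C-9; a bromo group at C-2; a chloro group at C-6.
The substituents are ordered alphabetically, ignoring any di-/tri- multipliers.
Assembling the pieces gives 2-bromo-6-chlorodec-8-ynoic acid.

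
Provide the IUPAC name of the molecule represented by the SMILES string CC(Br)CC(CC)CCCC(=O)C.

8-bromo-6-ethylnonan-2-one

The longest chain bearing the carbonyl is 9 carbons long (nonane).
The highest-priority functional group is a ketone (C=O on an internal carbon), so the name ends in -one.
The numbering direction is chosen so that numbering from this end puts the carbonyl group at C-2 rather than C-8.
With this numbering: the carbonyl at C-2; a bromo group at C-8; an ethyl group at C-6.
Prefixes are listed alphabetically: bromo, ethyl.
The name is 8-bromo-6-ethylnonan-2-one.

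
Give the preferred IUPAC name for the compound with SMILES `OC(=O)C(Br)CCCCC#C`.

2-bromooct-7-ynoic acid

The longest carbon chain that includes the –COOH group and the multiple bond has 8 carbons, so the parent hydride is octane.
A carboxylic acid (terminal –COOH) is the principal characteristic group, giving the suffix -oic acid.
The chain contains a C≡C triple bond, so the unsaturation ending is -yne.
Choose the numbering such that the carboxylic acid carbon is C-1 by definition.
That gives the triple bond between C-7 and C-8; a bromo group at C-2.
Putting it together: 2-bromooct-7-ynoic acid.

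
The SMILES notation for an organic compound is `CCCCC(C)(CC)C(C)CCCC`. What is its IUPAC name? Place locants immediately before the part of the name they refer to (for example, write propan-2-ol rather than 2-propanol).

The longest carbon chain is 10 atoms: the parent is decane.
Number the chain so that the substituent locant set {5,5,6} is lower than {5,6,6} at the first point of difference.
With this numbering: an ethyl group at C-5; methyl groups at C-5 and C-6.
Substituent prefixes are cited in alphabetical order (multiplying prefixes like di-/tri- are ignored for ordering).
Putting it together: 5-ethyl-5,6-dimethyldecane.

5-ethyl-5,6-dimethyldecane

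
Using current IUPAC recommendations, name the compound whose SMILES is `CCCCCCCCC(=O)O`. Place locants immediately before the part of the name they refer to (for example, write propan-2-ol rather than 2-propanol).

The longest chain bearing the –COOH group is 9 carbons long (nonane).
The highest-priority functional group is a carboxylic acid (terminal –COOH), so the name ends in -oic acid.
The numbering direction is chosen so that the carboxylic acid carbon is C-1 by definition.
Putting it together: nonanoic acid.

nonanoic acid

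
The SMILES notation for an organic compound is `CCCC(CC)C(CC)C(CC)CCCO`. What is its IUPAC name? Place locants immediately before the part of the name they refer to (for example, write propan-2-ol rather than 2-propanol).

The longest chain bearing the –OH group is 9 carbons long (nonane).
The principal characteristic group is an alcohol (–OH), named with the suffix -ol.
Choose the numbering such that numbering from this end puts the hydroxyl group at C-1 rather than C-9.
That gives the hydroxyl at C-1; ethyl groups at C-4 and C-5 and C-6.
The name is 4,5,6-triethylnonan-1-ol.

4,5,6-triethylnonan-1-ol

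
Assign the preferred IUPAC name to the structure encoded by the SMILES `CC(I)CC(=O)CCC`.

The longest carbon chain that includes the carbonyl has 7 carbons, so the parent hydride is heptane.
The highest-priority functional group is a ketone (C=O on an internal carbon), so the name ends in -one.
The numbering direction is chosen so that the substituent locant set {2} is lower than {6} at the first point of difference.
With this numbering: the carbonyl at C-4; an iodo group at C-2.
The name is 2-iodoheptan-4-one.

2-iodoheptan-4-one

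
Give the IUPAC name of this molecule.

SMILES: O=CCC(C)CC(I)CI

The longest carbon chain that includes the –CHO group has 6 carbons, so the parent hydride is hexane.
An aldehyde (terminal –CHO) is the principal characteristic group, giving the suffix -al.
Choose the numbering such that the aldehyde carbon is C-1 by definition.
This places iodo groups at C-5 and C-6; a methyl group at C-3.
The substituents are ordered alphabetically, ignoring any di-/tri- multipliers.
Putting it together: 5,6-diiodo-3-methylhexanal.

5,6-diiodo-3-methylhexanal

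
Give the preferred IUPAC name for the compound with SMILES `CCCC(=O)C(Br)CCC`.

5-bromooctan-4-one

The longest chain bearing the carbonyl is 8 carbons long (octane).
The highest-priority functional group is a ketone (C=O on an internal carbon), so the name ends in -one.
Number the chain so that numbering from this end puts the carbonyl group at C-4 rather than C-5.
That gives the carbonyl at C-4; a bromo group at C-5.
Putting it together: 5-bromooctan-4-one.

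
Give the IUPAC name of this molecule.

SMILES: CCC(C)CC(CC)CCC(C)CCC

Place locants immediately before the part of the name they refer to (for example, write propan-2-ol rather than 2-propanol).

The longest continuous carbon chain has 11 atoms, so the parent hydride is undecane.
Choose the numbering such that the substituent locant set {3,5,8} is lower than {4,7,9} at the first point of difference.
This places an ethyl group at C-5; methyl groups at C-3 and C-8.
Substituent prefixes are cited in alphabetical order (multiplying prefixes like di-/tri- are ignored for ordering).
The name is 5-ethyl-3,8-dimethylundecane.

5-ethyl-3,8-dimethylundecane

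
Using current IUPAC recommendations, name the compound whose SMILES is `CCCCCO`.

pentan-1-ol

The longest carbon chain that includes the –OH group has 5 carbons, so the parent hydride is pentane.
The highest-priority functional group is an alcohol (–OH), so the name ends in -ol.
Number the chain so that numbering from this end puts the hydroxyl group at C-1 rather than C-5.
That gives the hydroxyl at C-1.
Assembling the pieces gives pentan-1-ol.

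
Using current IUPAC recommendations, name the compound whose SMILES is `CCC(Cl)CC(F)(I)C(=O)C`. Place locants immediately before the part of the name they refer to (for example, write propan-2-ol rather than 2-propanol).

The longest carbon chain that includes the carbonyl has 7 carbons, so the parent hydride is heptane.
The principal characteristic group is a ketone (C=O on an internal carbon), named with the suffix -one.
Number the chain so that numbering from this end puts the carbonyl group at C-2 rather than C-6.
That gives the carbonyl at C-2; a chloro group at C-5; a fluoro group at C-3; an iodo group at C-3.
The substituents are ordered alphabetically, ignoring any di-/tri- multipliers.
Assembling the pieces gives 5-chloro-3-fluoro-3-iodoheptan-2-one.

5-chloro-3-fluoro-3-iodoheptan-2-one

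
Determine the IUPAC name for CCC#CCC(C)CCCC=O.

Counting along the main chain through the –CHO group and the multiple bond gives 10 carbons: the parent is decane.
An aldehyde (terminal –CHO) is the principal characteristic group, giving the suffix -al.
The chain contains a C≡C triple bond, so the unsaturation ending is -yne.
Number the chain so that the aldehyde carbon is C-1 by definition.
With this numbering: the triple bond between C-7 and C-8; a methyl group at C-5.
Putting it together: 5-methyldec-7-ynal.

5-methyldec-7-ynal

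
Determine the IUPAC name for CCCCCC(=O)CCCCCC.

Counting along the main chain through the carbonyl gives 12 carbons: the parent is dodecane.
The principal characteristic group is a ketone (C=O on an internal carbon), named with the suffix -one.
Choose the numbering such that numbering from this end puts the carbonyl group at C-6 rather than C-7.
That gives the carbonyl at C-6.
The name is dodecan-6-one.

dodecan-6-one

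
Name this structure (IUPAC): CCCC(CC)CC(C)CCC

4-ethyl-6-methylnonane

The longest continuous carbon chain has 9 atoms, so the parent hydride is nonane.
Choose the numbering such that the locant sets are identical either way, so the alphabetically earlier ethyl substituent takes the lower locant (4 rather than 6).
With this numbering: an ethyl group at C-4; a methyl group at C-6.
Prefixes are listed alphabetically: ethyl, methyl.
Assembling the pieces gives 4-ethyl-6-methylnonane.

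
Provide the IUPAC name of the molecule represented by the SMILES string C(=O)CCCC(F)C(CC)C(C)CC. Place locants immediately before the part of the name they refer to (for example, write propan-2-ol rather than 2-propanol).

The longest carbon chain that includes the –CHO group has 9 carbons, so the parent hydride is nonane.
The principal characteristic group is an aldehyde (terminal –CHO), named with the suffix -al.
The numbering direction is chosen so that the aldehyde carbon is C-1 by definition.
This places an ethyl group at C-6; a fluoro group at C-5; a methyl group at C-7.
Prefixes are listed alphabetically: ethyl, fluoro, methyl.
Assembling the pieces gives 6-ethyl-5-fluoro-7-methylnonanal.

6-ethyl-5-fluoro-7-methylnonanal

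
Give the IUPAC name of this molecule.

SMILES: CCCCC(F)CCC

4-fluorooctane

The parent chain contains 8 carbons (octane).
Number the chain so that the substituent locant set {4} is lower than {5} at the first point of difference.
With this numbering: a fluoro group at C-4.
The name is 4-fluorooctane.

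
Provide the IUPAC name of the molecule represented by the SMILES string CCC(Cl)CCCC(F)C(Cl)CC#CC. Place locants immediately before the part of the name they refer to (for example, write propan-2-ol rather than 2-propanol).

Counting along the main chain through the multiple bond gives 12 carbons: the parent is dodecane.
The chain contains a C≡C triple bond, so the unsaturation ending is -yne.
Number the chain so that numbering from this end puts the triple bond at C-2 rather than C-10.
That gives the triple bond between C-2 and C-3; chloro groups at C-5 and C-10; a fluoro group at C-6.
The substituents are ordered alphabetically, ignoring any di-/tri- multipliers.
Assembling the pieces gives 5,10-dichloro-6-fluorododec-2-yne.

5,10-dichloro-6-fluorododec-2-yne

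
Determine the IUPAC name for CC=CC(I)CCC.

4-iodohept-2-ene

The longest carbon chain that includes the multiple bond has 7 carbons, so the parent hydride is heptane.
There is one C=C double bond, indicated by the ending -ene.
Number the chain so that numbering from this end puts the double bond at C-2 rather than C-5.
That gives the double bond between C-2 and C-3; an iodo group at C-4.
Putting it together: 4-iodohept-2-ene.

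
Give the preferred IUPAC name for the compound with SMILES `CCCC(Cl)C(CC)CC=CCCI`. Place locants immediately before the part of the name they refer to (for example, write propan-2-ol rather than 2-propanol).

Counting along the main chain through the multiple bond gives 10 carbons: the parent is decane.
There is one C=C double bond, indicated by the ending -ene.
Choose the numbering such that numbering from this end puts the double bond at C-3 rather than C-7.
This places the double bond between C-3 and C-4; a chloro group at C-7; an ethyl group at C-6; an iodo group at C-1.
The substituents are ordered alphabetically, ignoring any di-/tri- multipliers.
Putting it together: 7-chloro-6-ethyl-1-iododec-3-ene.

7-chloro-6-ethyl-1-iododec-3-ene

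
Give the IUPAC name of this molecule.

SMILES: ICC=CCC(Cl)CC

Counting along the main chain through the multiple bond gives 7 carbons: the parent is heptane.
A C=C double bond in the chain gives the infix -ene-.
Choose the numbering such that numbering from this end puts the double bond at C-2 rather than C-5.
With this numbering: the double bond between C-2 and C-3; a chloro group at C-5; an iodo group at C-1.
Prefixes are listed alphabetically: chloro, iodo.
Putting it together: 5-chloro-1-iodohept-2-ene.

5-chloro-1-iodohept-2-ene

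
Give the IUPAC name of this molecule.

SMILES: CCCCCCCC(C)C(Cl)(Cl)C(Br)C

2-bromo-3,3-dichloro-4-methylundecane

The parent chain contains 11 carbons (undecane).
The numbering direction is chosen so that the substituent locant set {2,3,3,4} is lower than {8,9,9,10} at the first point of difference.
With this numbering: a bromo group at C-2; two chloro groups at C-3; a methyl group at C-4.
The substituents are ordered alphabetically, ignoring any di-/tri- multipliers.
The name is 2-bromo-3,3-dichloro-4-methylundecane.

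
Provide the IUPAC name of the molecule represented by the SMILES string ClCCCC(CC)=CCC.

7-chloro-4-ethylhept-3-ene

The longest chain bearing the multiple bond is 7 carbons long (heptane).
There is one C=C double bond, indicated by the ending -ene.
Choose the numbering such that numbering from this end puts the double bond at C-3 rather than C-4.
This places the double bond between C-3 and C-4; a chloro group at C-7; an ethyl group at C-4.
Prefixes are listed alphabetically: chloro, ethyl.
Putting it together: 7-chloro-4-ethylhept-3-ene.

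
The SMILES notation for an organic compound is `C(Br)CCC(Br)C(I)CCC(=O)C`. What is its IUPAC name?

The longest carbon chain that includes the carbonyl has 9 carbons, so the parent hydride is nonane.
The highest-priority functional group is a ketone (C=O on an internal carbon), so the name ends in -one.
Number the chain so that numbering from this end puts the carbonyl group at C-2 rather than C-8.
This places the carbonyl at C-2; bromo groups at C-6 and C-9; an iodo group at C-5.
Substituent prefixes are cited in alphabetical order (multiplying prefixes like di-/tri- are ignored for ordering).
Assembling the pieces gives 6,9-dibromo-5-iodononan-2-one.

6,9-dibromo-5-iodononan-2-one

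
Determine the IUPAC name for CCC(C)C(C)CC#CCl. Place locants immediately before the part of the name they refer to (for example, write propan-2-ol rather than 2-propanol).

The longest carbon chain that includes the multiple bond has 7 carbons, so the parent hydride is heptane.
The chain contains a C≡C triple bond, so the unsaturation ending is -yne.
Choose the numbering such that numbering from this end puts the triple bond at C-1 rather than C-6.
That gives the triple bond between C-1 and C-2; a chloro group at C-1; methyl groups at C-4 and C-5.
The substituents are ordered alphabetically, ignoring any di-/tri- multipliers.
Putting it together: 1-chloro-4,5-dimethylhept-1-yne.

1-chloro-4,5-dimethylhept-1-yne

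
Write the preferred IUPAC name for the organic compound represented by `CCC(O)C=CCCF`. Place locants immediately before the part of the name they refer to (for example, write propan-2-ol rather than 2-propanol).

The longest carbon chain that includes the –OH group and the multiple bond has 7 carbons, so the parent hydride is heptane.
The principal characteristic group is an alcohol (–OH), named with the suffix -ol.
There is one C=C double bond, indicated by the ending -ene.
Choose the numbering such that numbering from this end puts the hydroxyl group at C-3 rather than C-5.
This places the hydroxyl at C-3; the double bond between C-4 and C-5; a fluoro group at C-7.
Putting it together: 7-fluorohept-4-en-3-ol.

7-fluorohept-4-en-3-ol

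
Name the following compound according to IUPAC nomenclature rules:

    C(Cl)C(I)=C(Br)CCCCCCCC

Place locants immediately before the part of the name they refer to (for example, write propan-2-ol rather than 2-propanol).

Counting along the main chain through the multiple bond gives 11 carbons: the parent is undecane.
There is one C=C double bond, indicated by the ending -ene.
Choose the numbering such that numbering from this end puts the double bond at C-2 rather than C-9.
That gives the double bond between C-2 and C-3; a bromo group at C-3; a chloro group at C-1; an iodo group at C-2.
Prefixes are listed alphabetically: bromo, chloro, iodo.
The name is 3-bromo-1-chloro-2-iodoundec-2-ene.

3-bromo-1-chloro-2-iodoundec-2-ene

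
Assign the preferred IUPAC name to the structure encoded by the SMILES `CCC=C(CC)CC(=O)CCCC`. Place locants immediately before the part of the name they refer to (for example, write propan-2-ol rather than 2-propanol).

7-ethyldec-7-en-5-one

Counting along the main chain through the carbonyl and the multiple bond gives 10 carbons: the parent is decane.
The principal characteristic group is a ketone (C=O on an internal carbon), named with the suffix -one.
The chain contains a C=C double bond, so the unsaturation ending is -ene.
Number the chain so that numbering from this end puts the carbonyl group at C-5 rather than C-6.
This places the carbonyl at C-5; the double bond between C-7 and C-8; an ethyl group at C-7.
Putting it together: 7-ethyldec-7-en-5-one.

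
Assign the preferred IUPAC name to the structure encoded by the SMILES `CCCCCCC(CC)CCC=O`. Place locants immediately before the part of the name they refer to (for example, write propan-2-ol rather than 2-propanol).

4-ethyldecanal

Counting along the main chain through the –CHO group gives 10 carbons: the parent is decane.
An aldehyde (terminal –CHO) is the principal characteristic group, giving the suffix -al.
Choose the numbering such that the aldehyde carbon is C-1 by definition.
This places an ethyl group at C-4.
The name is 4-ethyldecanal.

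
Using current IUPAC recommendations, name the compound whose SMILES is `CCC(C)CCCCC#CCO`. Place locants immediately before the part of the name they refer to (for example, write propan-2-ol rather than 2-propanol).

8-methyldec-2-yn-1-ol

The longest chain bearing the –OH group and the multiple bond is 10 carbons long (decane).
An alcohol (–OH) is the principal characteristic group, giving the suffix -ol.
A C≡C triple bond in the chain gives the infix -yne-.
Choose the numbering such that numbering from this end puts the hydroxyl group at C-1 rather than C-10.
That gives the hydroxyl at C-1; the triple bond between C-2 and C-3; a methyl group at C-8.
Putting it together: 8-methyldec-2-yn-1-ol.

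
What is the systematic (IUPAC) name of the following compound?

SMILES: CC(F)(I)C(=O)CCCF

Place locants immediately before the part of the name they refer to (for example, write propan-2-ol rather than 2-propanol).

The longest chain bearing the carbonyl is 6 carbons long (hexane).
A ketone (C=O on an internal carbon) is the principal characteristic group, giving the suffix -one.
The numbering direction is chosen so that numbering from this end puts the carbonyl group at C-3 rather than C-4.
With this numbering: the carbonyl at C-3; fluoro groups at C-2 and C-6; an iodo group at C-2.
Substituent prefixes are cited in alphabetical order (multiplying prefixes like di-/tri- are ignored for ordering).
Putting it together: 2,6-difluoro-2-iodohexan-3-one.

2,6-difluoro-2-iodohexan-3-one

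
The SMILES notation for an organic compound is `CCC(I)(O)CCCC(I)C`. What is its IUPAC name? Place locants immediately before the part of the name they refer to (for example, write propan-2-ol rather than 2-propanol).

3,7-diiodooctan-3-ol

Counting along the main chain through the –OH group gives 8 carbons: the parent is octane.
The principal characteristic group is an alcohol (–OH), named with the suffix -ol.
Choose the numbering such that numbering from this end puts the hydroxyl group at C-3 rather than C-6.
That gives the hydroxyl at C-3; iodo groups at C-3 and C-7.
Assembling the pieces gives 3,7-diiodooctan-3-ol.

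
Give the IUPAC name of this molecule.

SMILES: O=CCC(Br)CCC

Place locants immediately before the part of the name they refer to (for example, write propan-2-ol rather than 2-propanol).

The longest chain bearing the –CHO group is 6 carbons long (hexane).
An aldehyde (terminal –CHO) is the principal characteristic group, giving the suffix -al.
The numbering direction is chosen so that the aldehyde carbon is C-1 by definition.
That gives a bromo group at C-3.
The name is 3-bromohexanal.

3-bromohexanal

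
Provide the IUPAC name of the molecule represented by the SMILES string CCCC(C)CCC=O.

4-methylheptanal

The longest carbon chain that includes the –CHO group has 7 carbons, so the parent hydride is heptane.
The principal characteristic group is an aldehyde (terminal –CHO), named with the suffix -al.
Choose the numbering such that the aldehyde carbon is C-1 by definition.
This places a methyl group at C-4.
Putting it together: 4-methylheptanal.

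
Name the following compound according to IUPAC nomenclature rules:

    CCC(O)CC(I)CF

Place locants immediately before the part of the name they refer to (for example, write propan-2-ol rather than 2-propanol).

6-fluoro-5-iodohexan-3-ol

The longest carbon chain that includes the –OH group has 6 carbons, so the parent hydride is hexane.
The principal characteristic group is an alcohol (–OH), named with the suffix -ol.
Number the chain so that numbering from this end puts the hydroxyl group at C-3 rather than C-4.
That gives the hydroxyl at C-3; a fluoro group at C-6; an iodo group at C-5.
Substituent prefixes are cited in alphabetical order (multiplying prefixes like di-/tri- are ignored for ordering).
The name is 6-fluoro-5-iodohexan-3-ol.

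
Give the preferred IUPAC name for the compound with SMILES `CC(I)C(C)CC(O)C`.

5-iodo-4-methylhexan-2-ol

The longest carbon chain that includes the –OH group has 6 carbons, so the parent hydride is hexane.
The principal characteristic group is an alcohol (–OH), named with the suffix -ol.
Choose the numbering such that numbering from this end puts the hydroxyl group at C-2 rather than C-5.
With this numbering: the hydroxyl at C-2; an iodo group at C-5; a methyl group at C-4.
The substituents are ordered alphabetically, ignoring any di-/tri- multipliers.
Putting it together: 5-iodo-4-methylhexan-2-ol.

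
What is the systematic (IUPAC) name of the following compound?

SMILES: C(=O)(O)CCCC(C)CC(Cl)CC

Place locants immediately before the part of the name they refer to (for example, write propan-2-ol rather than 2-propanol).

7-chloro-5-methylnonanoic acid

The longest chain bearing the –COOH group is 9 carbons long (nonane).
The principal characteristic group is a carboxylic acid (terminal –COOH), named with the suffix -oic acid.
The numbering direction is chosen so that the carboxylic acid carbon is C-1 by definition.
That gives a chloro group at C-7; a methyl group at C-5.
Prefixes are listed alphabetically: chloro, methyl.
Putting it together: 7-chloro-5-methylnonanoic acid.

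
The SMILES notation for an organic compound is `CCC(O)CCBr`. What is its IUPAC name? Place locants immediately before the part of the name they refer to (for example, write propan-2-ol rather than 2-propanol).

1-bromopentan-3-ol

Counting along the main chain through the –OH group gives 5 carbons: the parent is pentane.
An alcohol (–OH) is the principal characteristic group, giving the suffix -ol.
The numbering direction is chosen so that the substituent locant set {1} is lower than {5} at the first point of difference.
That gives the hydroxyl at C-3; a bromo group at C-1.
The name is 1-bromopentan-3-ol.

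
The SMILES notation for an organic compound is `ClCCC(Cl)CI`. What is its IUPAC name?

2,4-dichloro-1-iodobutane

The longest carbon chain is 4 atoms: the parent is butane.
Number the chain so that the substituent locant set {1,2,4} is lower than {1,3,4} at the first point of difference.
With this numbering: chloro groups at C-2 and C-4; an iodo group at C-1.
Substituent prefixes are cited in alphabetical order (multiplying prefixes like di-/tri- are ignored for ordering).
Putting it together: 2,4-dichloro-1-iodobutane.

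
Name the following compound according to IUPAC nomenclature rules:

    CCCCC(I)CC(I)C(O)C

Counting along the main chain through the –OH group gives 9 carbons: the parent is nonane.
An alcohol (–OH) is the principal characteristic group, giving the suffix -ol.
Choose the numbering such that numbering from this end puts the hydroxyl group at C-2 rather than C-8.
This places the hydroxyl at C-2; iodo groups at C-3 and C-5.
The name is 3,5-diiodononan-2-ol.

3,5-diiodononan-2-ol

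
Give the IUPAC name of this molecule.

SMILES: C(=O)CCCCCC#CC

The longest carbon chain that includes the –CHO group and the multiple bond has 9 carbons, so the parent hydride is nonane.
The highest-priority functional group is an aldehyde (terminal –CHO), so the name ends in -al.
There is one C≡C triple bond, indicated by the ending -yne.
Choose the numbering such that the aldehyde carbon is C-1 by definition.
With this numbering: the triple bond between C-7 and C-8.
Assembling the pieces gives non-7-ynal.

non-7-ynal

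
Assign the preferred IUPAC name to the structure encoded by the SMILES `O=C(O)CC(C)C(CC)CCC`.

4-ethyl-3-methylheptanoic acid

The longest carbon chain that includes the –COOH group has 7 carbons, so the parent hydride is heptane.
A carboxylic acid (terminal –COOH) is the principal characteristic group, giving the suffix -oic acid.
Choose the numbering such that the carboxylic acid carbon is C-1 by definition.
That gives an ethyl group at C-4; a methyl group at C-3.
The substituents are ordered alphabetically, ignoring any di-/tri- multipliers.
Putting it together: 4-ethyl-3-methylheptanoic acid.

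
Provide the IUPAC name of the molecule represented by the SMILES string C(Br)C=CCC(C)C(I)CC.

1-bromo-6-iodo-5-methyloct-2-ene

The longest chain bearing the multiple bond is 8 carbons long (octane).
A C=C double bond in the chain gives the infix -ene-.
Number the chain so that numbering from this end puts the double bond at C-2 rather than C-6.
This places the double bond between C-2 and C-3; a bromo group at C-1; an iodo group at C-6; a methyl group at C-5.
Substituent prefixes are cited in alphabetical order (multiplying prefixes like di-/tri- are ignored for ordering).
Putting it together: 1-bromo-6-iodo-5-methyloct-2-ene.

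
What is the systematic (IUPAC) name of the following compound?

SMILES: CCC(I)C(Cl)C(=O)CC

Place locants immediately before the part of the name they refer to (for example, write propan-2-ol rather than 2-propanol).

The longest carbon chain that includes the carbonyl has 7 carbons, so the parent hydride is heptane.
The principal characteristic group is a ketone (C=O on an internal carbon), named with the suffix -one.
The numbering direction is chosen so that numbering from this end puts the carbonyl group at C-3 rather than C-5.
This places the carbonyl at C-3; a chloro group at C-4; an iodo group at C-5.
Prefixes are listed alphabetically: chloro, iodo.
The name is 4-chloro-5-iodoheptan-3-one.

4-chloro-5-iodoheptan-3-one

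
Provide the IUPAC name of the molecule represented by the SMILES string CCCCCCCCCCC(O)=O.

undecanoic acid

Counting along the main chain through the –COOH group gives 11 carbons: the parent is undecane.
The principal characteristic group is a carboxylic acid (terminal –COOH), named with the suffix -oic acid.
Choose the numbering such that the carboxylic acid carbon is C-1 by definition.
Putting it together: undecanoic acid.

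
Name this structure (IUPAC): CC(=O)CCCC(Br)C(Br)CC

The longest chain bearing the carbonyl is 9 carbons long (nonane).
The principal characteristic group is a ketone (C=O on an internal carbon), named with the suffix -one.
The numbering direction is chosen so that numbering from this end puts the carbonyl group at C-2 rather than C-8.
This places the carbonyl at C-2; bromo groups at C-6 and C-7.
The name is 6,7-dibromononan-2-one.

6,7-dibromononan-2-one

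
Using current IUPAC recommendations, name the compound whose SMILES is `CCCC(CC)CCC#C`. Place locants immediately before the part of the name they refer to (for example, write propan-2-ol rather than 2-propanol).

5-ethyloct-1-yne

The longest chain bearing the multiple bond is 8 carbons long (octane).
The chain contains a C≡C triple bond, so the unsaturation ending is -yne.
Number the chain so that numbering from this end puts the triple bond at C-1 rather than C-7.
This places the triple bond between C-1 and C-2; an ethyl group at C-5.
Putting it together: 5-ethyloct-1-yne.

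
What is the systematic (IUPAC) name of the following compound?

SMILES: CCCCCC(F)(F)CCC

The longest carbon chain is 9 atoms: the parent is nonane.
The numbering direction is chosen so that the substituent locant set {4,4} is lower than {6,6} at the first point of difference.
With this numbering: two fluoro groups at C-4.
The name is 4,4-difluorononane.

4,4-difluorononane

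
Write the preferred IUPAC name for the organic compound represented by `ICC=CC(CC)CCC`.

The longest chain bearing the multiple bond is 7 carbons long (heptane).
There is one C=C double bond, indicated by the ending -ene.
Choose the numbering such that numbering from this end puts the double bond at C-2 rather than C-5.
This places the double bond between C-2 and C-3; an ethyl group at C-4; an iodo group at C-1.
Prefixes are listed alphabetically: ethyl, iodo.
The name is 4-ethyl-1-iodohept-2-ene.

4-ethyl-1-iodohept-2-ene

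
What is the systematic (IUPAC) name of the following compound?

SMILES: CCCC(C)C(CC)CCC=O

The longest chain bearing the –CHO group is 8 carbons long (octane).
The highest-priority functional group is an aldehyde (terminal –CHO), so the name ends in -al.
The numbering direction is chosen so that the aldehyde carbon is C-1 by definition.
With this numbering: an ethyl group at C-4; a methyl group at C-5.
Prefixes are listed alphabetically: ethyl, methyl.
Assembling the pieces gives 4-ethyl-5-methyloctanal.

4-ethyl-5-methyloctanal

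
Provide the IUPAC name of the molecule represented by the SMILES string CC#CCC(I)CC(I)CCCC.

5,7-diiodoundec-2-yne

The longest chain bearing the multiple bond is 11 carbons long (undecane).
There is one C≡C triple bond, indicated by the ending -yne.
Number the chain so that numbering from this end puts the triple bond at C-2 rather than C-9.
With this numbering: the triple bond between C-2 and C-3; iodo groups at C-5 and C-7.
Assembling the pieces gives 5,7-diiodoundec-2-yne.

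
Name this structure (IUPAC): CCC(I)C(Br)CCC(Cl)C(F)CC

The longest carbon chain is 10 atoms: the parent is decane.
Number the chain so that the locant sets are identical either way, so the alphabetically earlier bromo substituent takes the lower locant (4 rather than 7).
That gives a bromo group at C-4; a chloro group at C-7; a fluoro group at C-8; an iodo group at C-3.
Substituent prefixes are cited in alphabetical order (multiplying prefixes like di-/tri- are ignored for ordering).
The name is 4-bromo-7-chloro-8-fluoro-3-iododecane.

4-bromo-7-chloro-8-fluoro-3-iododecane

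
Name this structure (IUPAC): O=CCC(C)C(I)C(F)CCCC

The longest chain bearing the –CHO group is 9 carbons long (nonane).
An aldehyde (terminal –CHO) is the principal characteristic group, giving the suffix -al.
Choose the numbering such that the aldehyde carbon is C-1 by definition.
That gives a fluoro group at C-5; an iodo group at C-4; a methyl group at C-3.
Prefixes are listed alphabetically: fluoro, iodo, methyl.
The name is 5-fluoro-4-iodo-3-methylnonanal.

5-fluoro-4-iodo-3-methylnonanal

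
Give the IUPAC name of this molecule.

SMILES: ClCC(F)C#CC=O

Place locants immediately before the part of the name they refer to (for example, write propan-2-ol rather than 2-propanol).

Counting along the main chain through the –CHO group and the multiple bond gives 5 carbons: the parent is pentane.
The principal characteristic group is an aldehyde (terminal –CHO), named with the suffix -al.
A C≡C triple bond in the chain gives the infix -yne-.
Number the chain so that the aldehyde carbon is C-1 by definition.
That gives the triple bond between C-2 and C-3; a chloro group at C-5; a fluoro group at C-4.
Prefixes are listed alphabetically: chloro, fluoro.
The name is 5-chloro-4-fluoropent-2-ynal.

5-chloro-4-fluoropent-2-ynal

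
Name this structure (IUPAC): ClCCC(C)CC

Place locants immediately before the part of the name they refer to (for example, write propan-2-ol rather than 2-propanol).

The longest carbon chain is 5 atoms: the parent is pentane.
Number the chain so that the substituent locant set {1,3} is lower than {3,5} at the first point of difference.
With this numbering: a chloro group at C-1; a methyl group at C-3.
Prefixes are listed alphabetically: chloro, methyl.
Assembling the pieces gives 1-chloro-3-methylpentane.

1-chloro-3-methylpentane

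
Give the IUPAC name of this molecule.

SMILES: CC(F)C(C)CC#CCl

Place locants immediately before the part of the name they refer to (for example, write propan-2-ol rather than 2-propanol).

The longest chain bearing the multiple bond is 6 carbons long (hexane).
A C≡C triple bond in the chain gives the infix -yne-.
Choose the numbering such that numbering from this end puts the triple bond at C-1 rather than C-5.
That gives the triple bond between C-1 and C-2; a chloro group at C-1; a fluoro group at C-5; a methyl group at C-4.
Substituent prefixes are cited in alphabetical order (multiplying prefixes like di-/tri- are ignored for ordering).
Assembling the pieces gives 1-chloro-5-fluoro-4-methylhex-1-yne.

1-chloro-5-fluoro-4-methylhex-1-yne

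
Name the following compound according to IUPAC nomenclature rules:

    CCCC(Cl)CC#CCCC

The longest carbon chain that includes the multiple bond has 10 carbons, so the parent hydride is decane.
The chain contains a C≡C triple bond, so the unsaturation ending is -yne.
The numbering direction is chosen so that numbering from this end puts the triple bond at C-4 rather than C-6.
This places the triple bond between C-4 and C-5; a chloro group at C-7.
Assembling the pieces gives 7-chlorodec-4-yne.

7-chlorodec-4-yne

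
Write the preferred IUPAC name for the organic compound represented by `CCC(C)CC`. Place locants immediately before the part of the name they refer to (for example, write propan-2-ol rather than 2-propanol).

3-methylpentane

The parent chain contains 5 carbons (pentane).
Both numbering directions give the same locant set; either may be used.
This places a methyl group at C-3.
Putting it together: 3-methylpentane.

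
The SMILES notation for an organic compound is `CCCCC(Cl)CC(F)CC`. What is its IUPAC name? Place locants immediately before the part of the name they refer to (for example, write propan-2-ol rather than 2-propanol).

5-chloro-3-fluorononane

The parent chain contains 9 carbons (nonane).
Choose the numbering such that the substituent locant set {3,5} is lower than {5,7} at the first point of difference.
With this numbering: a chloro group at C-5; a fluoro group at C-3.
The substituents are ordered alphabetically, ignoring any di-/tri- multipliers.
Putting it together: 5-chloro-3-fluorononane.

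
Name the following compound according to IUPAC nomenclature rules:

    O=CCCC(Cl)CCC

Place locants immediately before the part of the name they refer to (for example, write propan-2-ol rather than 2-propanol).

Counting along the main chain through the –CHO group gives 7 carbons: the parent is heptane.
The principal characteristic group is an aldehyde (terminal –CHO), named with the suffix -al.
Choose the numbering such that the aldehyde carbon is C-1 by definition.
This places a chloro group at C-4.
The name is 4-chloroheptanal.

4-chloroheptanal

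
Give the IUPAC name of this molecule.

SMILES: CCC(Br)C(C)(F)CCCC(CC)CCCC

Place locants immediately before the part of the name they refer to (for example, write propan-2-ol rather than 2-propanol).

3-bromo-8-ethyl-4-fluoro-4-methyldodecane

The parent chain contains 12 carbons (dodecane).
The numbering direction is chosen so that the substituent locant set {3,4,4,8} is lower than {5,9,9,10} at the first point of difference.
This places a bromo group at C-3; an ethyl group at C-8; a fluoro group at C-4; a methyl group at C-4.
Prefixes are listed alphabetically: bromo, ethyl, fluoro, methyl.
Putting it together: 3-bromo-8-ethyl-4-fluoro-4-methyldodecane.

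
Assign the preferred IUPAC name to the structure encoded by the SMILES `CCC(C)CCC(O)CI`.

Counting along the main chain through the –OH group gives 7 carbons: the parent is heptane.
The highest-priority functional group is an alcohol (–OH), so the name ends in -ol.
Choose the numbering such that numbering from this end puts the hydroxyl group at C-2 rather than C-6.
This places the hydroxyl at C-2; an iodo group at C-1; a methyl group at C-5.
Prefixes are listed alphabetically: iodo, methyl.
The name is 1-iodo-5-methylheptan-2-ol.

1-iodo-5-methylheptan-2-ol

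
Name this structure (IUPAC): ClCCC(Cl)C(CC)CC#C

The longest carbon chain that includes the multiple bond has 7 carbons, so the parent hydride is heptane.
The chain contains a C≡C triple bond, so the unsaturation ending is -yne.
The numbering direction is chosen so that numbering from this end puts the triple bond at C-1 rather than C-6.
With this numbering: the triple bond between C-1 and C-2; chloro groups at C-5 and C-7; an ethyl group at C-4.
Substituent prefixes are cited in alphabetical order (multiplying prefixes like di-/tri- are ignored for ordering).
Assembling the pieces gives 5,7-dichloro-4-ethylhept-1-yne.

5,7-dichloro-4-ethylhept-1-yne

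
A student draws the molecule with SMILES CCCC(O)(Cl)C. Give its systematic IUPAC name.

2-chloropentan-2-ol

The longest chain bearing the –OH group is 5 carbons long (pentane).
The principal characteristic group is an alcohol (–OH), named with the suffix -ol.
Number the chain so that numbering from this end puts the hydroxyl group at C-2 rather than C-4.
This places the hydroxyl at C-2; a chloro group at C-2.
Putting it together: 2-chloropentan-2-ol.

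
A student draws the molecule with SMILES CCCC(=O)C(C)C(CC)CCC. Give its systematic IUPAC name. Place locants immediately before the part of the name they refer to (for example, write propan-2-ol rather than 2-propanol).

6-ethyl-5-methylnonan-4-one

The longest chain bearing the carbonyl is 9 carbons long (nonane).
A ketone (C=O on an internal carbon) is the principal characteristic group, giving the suffix -one.
The numbering direction is chosen so that numbering from this end puts the carbonyl group at C-4 rather than C-6.
This places the carbonyl at C-4; an ethyl group at C-6; a methyl group at C-5.
The substituents are ordered alphabetically, ignoring any di-/tri- multipliers.
Assembling the pieces gives 6-ethyl-5-methylnonan-4-one.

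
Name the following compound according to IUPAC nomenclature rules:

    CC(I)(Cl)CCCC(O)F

The longest carbon chain that includes the –OH group has 6 carbons, so the parent hydride is hexane.
An alcohol (–OH) is the principal characteristic group, giving the suffix -ol.
The numbering direction is chosen so that numbering from this end puts the hydroxyl group at C-1 rather than C-6.
This places the hydroxyl at C-1; a chloro group at C-5; a fluoro group at C-1; an iodo group at C-5.
Prefixes are listed alphabetically: chloro, fluoro, iodo.
Putting it together: 5-chloro-1-fluoro-5-iodohexan-1-ol.

5-chloro-1-fluoro-5-iodohexan-1-ol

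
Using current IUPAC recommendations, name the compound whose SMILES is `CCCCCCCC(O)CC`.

The longest chain bearing the –OH group is 10 carbons long (decane).
The highest-priority functional group is an alcohol (–OH), so the name ends in -ol.
Number the chain so that numbering from this end puts the hydroxyl group at C-3 rather than C-8.
That gives the hydroxyl at C-3.
Assembling the pieces gives decan-3-ol.

decan-3-ol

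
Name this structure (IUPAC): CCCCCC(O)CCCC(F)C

2-fluoroundecan-6-ol

The longest carbon chain that includes the –OH group has 11 carbons, so the parent hydride is undecane.
An alcohol (–OH) is the principal characteristic group, giving the suffix -ol.
Choose the numbering such that the substituent locant set {2} is lower than {10} at the first point of difference.
With this numbering: the hydroxyl at C-6; a fluoro group at C-2.
The name is 2-fluoroundecan-6-ol.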